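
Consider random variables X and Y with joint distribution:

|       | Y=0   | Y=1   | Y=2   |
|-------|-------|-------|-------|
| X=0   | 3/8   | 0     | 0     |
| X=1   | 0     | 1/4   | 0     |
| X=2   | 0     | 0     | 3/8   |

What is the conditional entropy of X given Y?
Marginal P(Y) (column sums):
  P(Y=0) = 3/8 + 0 + 0 = 3/8
  P(Y=1) = 0 + 1/4 + 0 = 1/4
  P(Y=2) = 0 + 0 + 3/8 = 3/8

H(X|Y) = -Σ P(X,Y)·log₂ P(X|Y), where P(X|Y) = P(X,Y) / P(Y)
  (cells with P(X,Y) = 0 contribute 0)
  (X=0,Y=0): P(X|Y) = (3/8)/(3/8) = 1;  -(3/8)·log₂(1) = 0.0000
  (X=1,Y=1): P(X|Y) = (1/4)/(1/4) = 1;  -(1/4)·log₂(1) = 0.0000
  (X=2,Y=2): P(X|Y) = (3/8)/(3/8) = 1;  -(3/8)·log₂(1) = 0.0000
H(X|Y) = 0.0000 + 0.0000 + 0.0000
  = 0.0000 bits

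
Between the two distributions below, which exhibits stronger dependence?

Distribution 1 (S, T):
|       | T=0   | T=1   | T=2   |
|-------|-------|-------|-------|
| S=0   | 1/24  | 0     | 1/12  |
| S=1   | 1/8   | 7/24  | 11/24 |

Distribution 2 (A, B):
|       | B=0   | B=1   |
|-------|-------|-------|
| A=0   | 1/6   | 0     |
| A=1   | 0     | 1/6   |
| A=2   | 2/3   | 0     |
Distribution 1 (S, T):
Marginal P(S) (row sums):
  P(S=0) = 1/24 + 0 + 1/12 = 1/8
  P(S=1) = 1/8 + 7/24 + 11/24 = 7/8
Marginal P(T) (column sums):
  P(T=0) = 1/24 + 1/8 = 1/6
  P(T=1) = 0 + 7/24 = 7/24
  P(T=2) = 1/12 + 11/24 = 13/24

H(S) = -[(1/8)·log₂(1/8) + (7/8)·log₂(7/8)]
  = 0.3750 + 0.1686
  = 0.5436 bits
H(T) = -[(1/6)·log₂(1/6) + (7/24)·log₂(7/24) + (13/24)·log₂(13/24)]
  = 0.4308 + 0.5185 + 0.4791
  = 1.4284 bits
H(S,T) = -[(1/24)·log₂(1/24) + (1/12)·log₂(1/12) + (1/8)·log₂(1/8) + (7/24)·log₂(7/24) + (11/24)·log₂(11/24)]
  = 0.1910 + 0.2987 + 0.3750 + 0.5185 + 0.5159
  = 1.8991 bits

I(S;T) = H(S) + H(T) - H(S,T)
  = 0.5436 + 1.4284 - 1.8991
  = 0.0729 bits

Distribution 2 (A, B):
Marginal P(A) (row sums):
  P(A=0) = 1/6 + 0 = 1/6
  P(A=1) = 0 + 1/6 = 1/6
  P(A=2) = 2/3 + 0 = 2/3
Marginal P(B) (column sums):
  P(B=0) = 1/6 + 0 + 2/3 = 5/6
  P(B=1) = 0 + 1/6 + 0 = 1/6

H(A) = -[(1/6)·log₂(1/6) + (1/6)·log₂(1/6) + (2/3)·log₂(2/3)]
  = 0.4308 + 0.4308 + 0.3900
  = 1.2516 bits
H(B) = -[(5/6)·log₂(5/6) + (1/6)·log₂(1/6)]
  = 0.2192 + 0.4308
  = 0.6500 bits
H(A,B) = -[(1/6)·log₂(1/6) + (1/6)·log₂(1/6) + (2/3)·log₂(2/3)]
  = 0.4308 + 0.4308 + 0.3900
  = 1.2516 bits

I(A;B) = H(A) + H(B) - H(A,B)
  = 1.2516 + 0.6500 - 1.2516
  = 0.6500 bits

I(A;B) = 0.6500 bits > I(S;T) = 0.0729 bits, so (A, B) has the higher mutual information (stronger dependence).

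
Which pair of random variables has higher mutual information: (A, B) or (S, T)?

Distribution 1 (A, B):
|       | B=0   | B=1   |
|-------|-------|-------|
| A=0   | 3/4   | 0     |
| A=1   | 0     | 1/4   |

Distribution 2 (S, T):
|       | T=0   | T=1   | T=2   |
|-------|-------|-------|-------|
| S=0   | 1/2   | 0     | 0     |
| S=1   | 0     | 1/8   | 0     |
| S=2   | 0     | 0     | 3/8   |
Distribution 1 (A, B):
Marginal P(A) (row sums):
  P(A=0) = 3/4 + 0 = 3/4
  P(A=1) = 0 + 1/4 = 1/4
Marginal P(B) (column sums):
  P(B=0) = 3/4 + 0 = 3/4
  P(B=1) = 0 + 1/4 = 1/4

H(A) = -[(3/4)·log₂(3/4) + (1/4)·log₂(1/4)]
  = 0.3113 + 0.5000
  = 0.8113 bits
H(B) = -[(3/4)·log₂(3/4) + (1/4)·log₂(1/4)]
  = 0.3113 + 0.5000
  = 0.8113 bits
H(A,B) = -[(3/4)·log₂(3/4) + (1/4)·log₂(1/4)]
  = 0.3113 + 0.5000
  = 0.8113 bits

I(A;B) = H(A) + H(B) - H(A,B)
  = 0.8113 + 0.8113 - 0.8113
  = 0.8113 bits

Distribution 2 (S, T):
Marginal P(S) (row sums):
  P(S=0) = 1/2 + 0 + 0 = 1/2
  P(S=1) = 0 + 1/8 + 0 = 1/8
  P(S=2) = 0 + 0 + 3/8 = 3/8
Marginal P(T) (column sums):
  P(T=0) = 1/2 + 0 + 0 = 1/2
  P(T=1) = 0 + 1/8 + 0 = 1/8
  P(T=2) = 0 + 0 + 3/8 = 3/8

H(S) = -[(1/2)·log₂(1/2) + (1/8)·log₂(1/8) + (3/8)·log₂(3/8)]
  = 0.5000 + 0.3750 + 0.5306
  = 1.4056 bits
H(T) = -[(1/2)·log₂(1/2) + (1/8)·log₂(1/8) + (3/8)·log₂(3/8)]
  = 0.5000 + 0.3750 + 0.5306
  = 1.4056 bits
H(S,T) = -[(1/2)·log₂(1/2) + (1/8)·log₂(1/8) + (3/8)·log₂(3/8)]
  = 0.5000 + 0.3750 + 0.5306
  = 1.4056 bits

I(S;T) = H(S) + H(T) - H(S,T)
  = 1.4056 + 1.4056 - 1.4056
  = 1.4056 bits

I(S;T) = 1.4056 bits > I(A;B) = 0.8113 bits, so (S, T) has the higher mutual information (stronger dependence).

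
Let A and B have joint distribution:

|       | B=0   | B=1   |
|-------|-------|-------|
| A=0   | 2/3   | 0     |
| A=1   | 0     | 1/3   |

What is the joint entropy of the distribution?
H(A,B) = -Σ P(A,B) log₂ P(A,B), summed over the non-zero cells:
H(A,B) = -[(2/3)·log₂(2/3) + (1/3)·log₂(1/3)]
  = 0.3900 + 0.5283
  = 0.9183 bits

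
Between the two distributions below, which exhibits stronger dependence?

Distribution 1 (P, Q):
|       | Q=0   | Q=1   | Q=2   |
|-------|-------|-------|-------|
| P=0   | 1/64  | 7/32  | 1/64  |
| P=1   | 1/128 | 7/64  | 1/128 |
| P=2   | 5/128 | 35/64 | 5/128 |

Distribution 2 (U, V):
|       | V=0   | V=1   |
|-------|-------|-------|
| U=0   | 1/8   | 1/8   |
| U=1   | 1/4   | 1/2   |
Distribution 1 (P, Q):
Marginal P(P) (row sums):
  P(P=0) = 1/64 + 7/32 + 1/64 = 1/4
  P(P=1) = 1/128 + 7/64 + 1/128 = 1/8
  P(P=2) = 5/128 + 35/64 + 5/128 = 5/8
Marginal P(Q) (column sums):
  P(Q=0) = 1/64 + 1/128 + 5/128 = 1/16
  P(Q=1) = 7/32 + 7/64 + 35/64 = 7/8
  P(Q=2) = 1/64 + 1/128 + 5/128 = 1/16

H(P) = -[(1/4)·log₂(1/4) + (1/8)·log₂(1/8) + (5/8)·log₂(5/8)]
  = 0.5000 + 0.3750 + 0.4238
  = 1.2988 bits
H(Q) = -[(1/16)·log₂(1/16) + (7/8)·log₂(7/8) + (1/16)·log₂(1/16)]
  = 0.2500 + 0.1686 + 0.2500
  = 0.6686 bits
H(P,Q) = -[(1/64)·log₂(1/64) + (7/32)·log₂(7/32) + (1/64)·log₂(1/64) + (1/128)·log₂(1/128) + (7/64)·log₂(7/64) + (1/128)·log₂(1/128) + (5/128)·log₂(5/128) + (35/64)·log₂(35/64) + (5/128)·log₂(5/128)]
  = 0.0938 + 0.4796 + 0.0938 + 0.0547 + 0.3492 + 0.0547 + 0.1827 + 0.4762 + 0.1827
  = 1.9674 bits

I(P;Q) = H(P) + H(Q) - H(P,Q)
  = 1.2988 + 0.6686 - 1.9674
  = 0.0000 bits

Distribution 2 (U, V):
Marginal P(U) (row sums):
  P(U=0) = 1/8 + 1/8 = 1/4
  P(U=1) = 1/4 + 1/2 = 3/4
Marginal P(V) (column sums):
  P(V=0) = 1/8 + 1/4 = 3/8
  P(V=1) = 1/8 + 1/2 = 5/8

H(U) = -[(1/4)·log₂(1/4) + (3/4)·log₂(3/4)]
  = 0.5000 + 0.3113
  = 0.8113 bits
H(V) = -[(3/8)·log₂(3/8) + (5/8)·log₂(5/8)]
  = 0.5306 + 0.4238
  = 0.9544 bits
H(U,V) = -[(1/8)·log₂(1/8) + (1/8)·log₂(1/8) + (1/4)·log₂(1/4) + (1/2)·log₂(1/2)]
  = 0.3750 + 0.3750 + 0.5000 + 0.5000
  = 1.7500 bits

I(U;V) = H(U) + H(V) - H(U,V)
  = 0.8113 + 0.9544 - 1.7500
  = 0.0157 bits

I(U;V) = 0.0157 bits > I(P;Q) = 0.0000 bits, so (U, V) has the higher mutual information (stronger dependence).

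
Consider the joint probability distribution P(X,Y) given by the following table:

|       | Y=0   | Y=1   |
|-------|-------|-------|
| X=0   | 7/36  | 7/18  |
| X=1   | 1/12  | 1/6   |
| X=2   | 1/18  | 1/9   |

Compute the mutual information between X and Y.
Marginal P(X) (row sums):
  P(X=0) = 7/36 + 7/18 = 7/12
  P(X=1) = 1/12 + 1/6 = 1/4
  P(X=2) = 1/18 + 1/9 = 1/6
Marginal P(Y) (column sums):
  P(Y=0) = 7/36 + 1/12 + 1/18 = 1/3
  P(Y=1) = 7/18 + 1/6 + 1/9 = 2/3

H(X) = -[(7/12)·log₂(7/12) + (1/4)·log₂(1/4) + (1/6)·log₂(1/6)]
  = 0.4536 + 0.5000 + 0.4308
  = 1.3844 bits
H(Y) = -[(1/3)·log₂(1/3) + (2/3)·log₂(2/3)]
  = 0.5283 + 0.3900
  = 0.9183 bits
H(X,Y) = -[(7/36)·log₂(7/36) + (7/18)·log₂(7/18) + (1/12)·log₂(1/12) + (1/6)·log₂(1/6) + (1/18)·log₂(1/18) + (1/9)·log₂(1/9)]
  = 0.4594 + 0.5299 + 0.2987 + 0.4308 + 0.2317 + 0.3522
  = 2.3027 bits

I(X;Y) = H(X) + H(Y) - H(X,Y)
  = 1.3844 + 0.9183 - 2.3027
  = 0.0000 bits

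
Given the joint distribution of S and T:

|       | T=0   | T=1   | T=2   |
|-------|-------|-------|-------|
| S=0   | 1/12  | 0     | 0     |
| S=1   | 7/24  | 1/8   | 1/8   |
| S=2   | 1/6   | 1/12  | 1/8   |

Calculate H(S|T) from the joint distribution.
Marginal P(T) (column sums):
  P(T=0) = 1/12 + 7/24 + 1/6 = 13/24
  P(T=1) = 0 + 1/8 + 1/12 = 5/24
  P(T=2) = 0 + 1/8 + 1/8 = 1/4

H(S|T) = -Σ P(S,T)·log₂ P(S|T), where P(S|T) = P(S,T) / P(T)
  (cells with P(S,T) = 0 contribute 0)
  (S=0,T=0): P(S|T) = (1/12)/(13/24) = 2/13;  -(1/12)·log₂(2/13) = 0.2250
  (S=1,T=0): P(S|T) = (7/24)/(13/24) = 7/13;  -(7/24)·log₂(7/13) = 0.2605
  (S=1,T=1): P(S|T) = (1/8)/(5/24) = 3/5;  -(1/8)·log₂(3/5) = 0.0921
  (S=1,T=2): P(S|T) = (1/8)/(1/4) = 1/2;  -(1/8)·log₂(1/2) = 0.1250
  (S=2,T=0): P(S|T) = (1/6)/(13/24) = 4/13;  -(1/6)·log₂(4/13) = 0.2834
  (S=2,T=1): P(S|T) = (1/12)/(5/24) = 2/5;  -(1/12)·log₂(2/5) = 0.1102
  (S=2,T=2): P(S|T) = (1/8)/(1/4) = 1/2;  -(1/8)·log₂(1/2) = 0.1250
H(S|T) = 0.2250 + 0.2605 + 0.0921 + 0.1250 + 0.2834 + 0.1102 + 0.1250
  = 1.2212 bits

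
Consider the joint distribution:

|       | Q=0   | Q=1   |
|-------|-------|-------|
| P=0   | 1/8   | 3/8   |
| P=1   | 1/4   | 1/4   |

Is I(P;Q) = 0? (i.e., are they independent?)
Marginal P(P) (row sums):
  P(P=0) = 1/8 + 3/8 = 1/2
  P(P=1) = 1/4 + 1/4 = 1/2
Marginal P(Q) (column sums):
  P(Q=0) = 1/8 + 1/4 = 3/8
  P(Q=1) = 3/8 + 1/4 = 5/8

P and Q are independent iff P(P=i,Q=j) = P(P=i)·P(Q=j) for every cell.
  P(P=0)·P(Q=0) = 1/2 × 3/8 = 3/16, but P(P=0,Q=0) = 1/8 ✗

No, P and Q are not independent. Quantitatively, I(P;Q) > 0:

H(P) = -[(1/2)·log₂(1/2) + (1/2)·log₂(1/2)]
  = 0.5000 + 0.5000
  = 1.0000 bits
H(Q) = -[(3/8)·log₂(3/8) + (5/8)·log₂(5/8)]
  = 0.5306 + 0.4238
  = 0.9544 bits
H(P,Q) = -[(1/8)·log₂(1/8) + (3/8)·log₂(3/8) + (1/4)·log₂(1/4) + (1/4)·log₂(1/4)]
  = 0.3750 + 0.5306 + 0.5000 + 0.5000
  = 1.9056 bits
I(P;Q) = H(P) + H(Q) - H(P,Q) = 1.0000 + 0.9544 - 1.9056 = 0.0488 bits > 0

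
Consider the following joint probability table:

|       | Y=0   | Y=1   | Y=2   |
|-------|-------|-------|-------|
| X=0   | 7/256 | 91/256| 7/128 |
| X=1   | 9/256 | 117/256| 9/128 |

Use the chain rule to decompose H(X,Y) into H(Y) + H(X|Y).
By the chain rule: H(X,Y) = H(Y) + H(X|Y)

Marginal P(Y) (column sums):
  P(Y=0) = 7/256 + 9/256 = 1/16
  P(Y=1) = 91/256 + 117/256 = 13/16
  P(Y=2) = 7/128 + 9/128 = 1/8
H(Y) = -[(1/16)·log₂(1/16) + (13/16)·log₂(13/16) + (1/8)·log₂(1/8)]
  = 0.2500 + 0.2434 + 0.3750
  = 0.8684 bits
H(X|Y) = -Σ P(X,Y)·log₂ P(X|Y), where P(X|Y) = P(X,Y) / P(Y)
  (X=0,Y=0): P(X|Y) = (7/256)/(1/16) = 7/16;  -(7/256)·log₂(7/16) = 0.0326
  (X=0,Y=1): P(X|Y) = (91/256)/(13/16) = 7/16;  -(91/256)·log₂(7/16) = 0.4239
  (X=0,Y=2): P(X|Y) = (7/128)/(1/8) = 7/16;  -(7/128)·log₂(7/16) = 0.0652
  (X=1,Y=0): P(X|Y) = (9/256)/(1/16) = 9/16;  -(9/256)·log₂(9/16) = 0.0292
  (X=1,Y=1): P(X|Y) = (117/256)/(13/16) = 9/16;  -(117/256)·log₂(9/16) = 0.3794
  (X=1,Y=2): P(X|Y) = (9/128)/(1/8) = 9/16;  -(9/128)·log₂(9/16) = 0.0584
H(X|Y) = 0.0326 + 0.4239 + 0.0652 + 0.0292 + 0.3794 + 0.0584
  = 0.9887 bits

H(X,Y) = H(Y) + H(X|Y) = 0.8684 + 0.9887 = 1.8571 bits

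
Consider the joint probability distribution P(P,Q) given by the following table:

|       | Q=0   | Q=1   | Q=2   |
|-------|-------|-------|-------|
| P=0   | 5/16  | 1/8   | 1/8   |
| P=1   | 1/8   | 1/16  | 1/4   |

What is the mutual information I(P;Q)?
Marginal P(P) (row sums):
  P(P=0) = 5/16 + 1/8 + 1/8 = 9/16
  P(P=1) = 1/8 + 1/16 + 1/4 = 7/16
Marginal P(Q) (column sums):
  P(Q=0) = 5/16 + 1/8 = 7/16
  P(Q=1) = 1/8 + 1/16 = 3/16
  P(Q=2) = 1/8 + 1/4 = 3/8

H(P) = -[(9/16)·log₂(9/16) + (7/16)·log₂(7/16)]
  = 0.4669 + 0.5218
  = 0.9887 bits
H(Q) = -[(7/16)·log₂(7/16) + (3/16)·log₂(3/16) + (3/8)·log₂(3/8)]
  = 0.5218 + 0.4528 + 0.5306
  = 1.5052 bits
H(P,Q) = -[(5/16)·log₂(5/16) + (1/8)·log₂(1/8) + (1/8)·log₂(1/8) + (1/8)·log₂(1/8) + (1/16)·log₂(1/16) + (1/4)·log₂(1/4)]
  = 0.5244 + 0.3750 + 0.3750 + 0.3750 + 0.2500 + 0.5000
  = 2.3994 bits

I(P;Q) = H(P) + H(Q) - H(P,Q)
  = 0.9887 + 1.5052 - 2.3994
  = 0.0945 bits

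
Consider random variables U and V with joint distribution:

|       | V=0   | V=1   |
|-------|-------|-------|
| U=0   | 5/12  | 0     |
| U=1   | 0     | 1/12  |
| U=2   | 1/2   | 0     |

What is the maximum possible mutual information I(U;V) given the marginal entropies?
The upper bound on mutual information is I(U;V) ≤ min(H(U), H(V)).

Marginal P(U) (row sums):
  P(U=0) = 5/12 + 0 = 5/12
  P(U=1) = 0 + 1/12 = 1/12
  P(U=2) = 1/2 + 0 = 1/2
Marginal P(V) (column sums):
  P(V=0) = 5/12 + 0 + 1/2 = 11/12
  P(V=1) = 0 + 1/12 + 0 = 1/12

H(U) = -[(5/12)·log₂(5/12) + (1/12)·log₂(1/12) + (1/2)·log₂(1/2)]
  = 0.5263 + 0.2987 + 0.5000
  = 1.3250 bits
H(V) = -[(11/12)·log₂(11/12) + (1/12)·log₂(1/12)]
  = 0.1151 + 0.2987
  = 0.4138 bits

Maximum possible I(U;V) = min(1.3250, 0.4138) = 0.4138 bits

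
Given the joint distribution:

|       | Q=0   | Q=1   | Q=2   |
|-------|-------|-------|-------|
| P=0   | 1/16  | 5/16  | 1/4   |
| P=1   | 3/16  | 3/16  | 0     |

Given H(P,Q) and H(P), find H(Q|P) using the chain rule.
From the chain rule: H(P,Q) = H(P) + H(Q|P)
Therefore: H(Q|P) = H(P,Q) - H(P)

H(P,Q) = -[(1/16)·log₂(1/16) + (5/16)·log₂(5/16) + (1/4)·log₂(1/4) + (3/16)·log₂(3/16) + (3/16)·log₂(3/16)]
  = 0.2500 + 0.5244 + 0.5000 + 0.4528 + 0.4528
  = 2.1800 bits
Marginal P(P) (row sums):
  P(P=0) = 1/16 + 5/16 + 1/4 = 5/8
  P(P=1) = 3/16 + 3/16 + 0 = 3/8
H(P) = -[(5/8)·log₂(5/8) + (3/8)·log₂(3/8)]
  = 0.4238 + 0.5306
  = 0.9544 bits

H(Q|P) = 2.1800 - 0.9544 = 1.2256 bits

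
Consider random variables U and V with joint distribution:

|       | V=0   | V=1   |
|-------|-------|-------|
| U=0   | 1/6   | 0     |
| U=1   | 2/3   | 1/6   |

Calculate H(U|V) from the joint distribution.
Marginal P(V) (column sums):
  P(V=0) = 1/6 + 2/3 = 5/6
  P(V=1) = 0 + 1/6 = 1/6

H(U|V) = -Σ P(U,V)·log₂ P(U|V), where P(U|V) = P(U,V) / P(V)
  (cells with P(U,V) = 0 contribute 0)
  (U=0,V=0): P(U|V) = (1/6)/(5/6) = 1/5;  -(1/6)·log₂(1/5) = 0.3870
  (U=1,V=0): P(U|V) = (2/3)/(5/6) = 4/5;  -(2/3)·log₂(4/5) = 0.2146
  (U=1,V=1): P(U|V) = (1/6)/(1/6) = 1;  -(1/6)·log₂(1) = 0.0000
H(U|V) = 0.3870 + 0.2146 + 0.0000
  = 0.6016 bits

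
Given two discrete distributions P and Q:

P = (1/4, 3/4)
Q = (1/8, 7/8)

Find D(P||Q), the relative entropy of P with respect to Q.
D(P||Q) = Σ P(i) log₂(P(i)/Q(i))
  i=0: (1/4) × log₂((1/4)/(1/8)) = (1/4) × log₂(2) = 0.2500
  i=1: (3/4) × log₂((3/4)/(7/8)) = (3/4) × log₂(6/7) = -0.1668
D(P||Q) = 0.2500 - 0.1668
  = 0.0832 bits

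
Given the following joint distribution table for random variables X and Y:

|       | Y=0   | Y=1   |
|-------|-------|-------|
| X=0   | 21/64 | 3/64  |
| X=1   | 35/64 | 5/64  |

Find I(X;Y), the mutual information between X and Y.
Marginal P(X) (row sums):
  P(X=0) = 21/64 + 3/64 = 3/8
  P(X=1) = 35/64 + 5/64 = 5/8
Marginal P(Y) (column sums):
  P(Y=0) = 21/64 + 35/64 = 7/8
  P(Y=1) = 3/64 + 5/64 = 1/8

H(X) = -[(3/8)·log₂(3/8) + (5/8)·log₂(5/8)]
  = 0.5306 + 0.4238
  = 0.9544 bits
H(Y) = -[(7/8)·log₂(7/8) + (1/8)·log₂(1/8)]
  = 0.1686 + 0.3750
  = 0.5436 bits
H(X,Y) = -[(21/64)·log₂(21/64) + (3/64)·log₂(3/64) + (35/64)·log₂(35/64) + (5/64)·log₂(5/64)]
  = 0.5275 + 0.2070 + 0.4762 + 0.2873
  = 1.4980 bits

I(X;Y) = H(X) + H(Y) - H(X,Y)
  = 0.9544 + 0.5436 - 1.4980
  = 0.0000 bits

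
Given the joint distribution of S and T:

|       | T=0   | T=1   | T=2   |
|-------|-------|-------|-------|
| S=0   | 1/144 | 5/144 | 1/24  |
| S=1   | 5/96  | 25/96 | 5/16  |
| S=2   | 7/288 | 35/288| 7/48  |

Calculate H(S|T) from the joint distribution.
Marginal P(T) (column sums):
  P(T=0) = 1/144 + 5/96 + 7/288 = 1/12
  P(T=1) = 5/144 + 25/96 + 35/288 = 5/12
  P(T=2) = 1/24 + 5/16 + 7/48 = 1/2

H(S|T) = -Σ P(S,T)·log₂ P(S|T), where P(S|T) = P(S,T) / P(T)
  (S=0,T=0): P(S|T) = (1/144)/(1/12) = 1/12;  -(1/144)·log₂(1/12) = 0.0249
  (S=0,T=1): P(S|T) = (5/144)/(5/12) = 1/12;  -(5/144)·log₂(1/12) = 0.1245
  (S=0,T=2): P(S|T) = (1/24)/(1/2) = 1/12;  -(1/24)·log₂(1/12) = 0.1494
  (S=1,T=0): P(S|T) = (5/96)/(1/12) = 5/8;  -(5/96)·log₂(5/8) = 0.0353
  (S=1,T=1): P(S|T) = (25/96)/(5/12) = 5/8;  -(25/96)·log₂(5/8) = 0.1766
  (S=1,T=2): P(S|T) = (5/16)/(1/2) = 5/8;  -(5/16)·log₂(5/8) = 0.2119
  (S=2,T=0): P(S|T) = (7/288)/(1/12) = 7/24;  -(7/288)·log₂(7/24) = 0.0432
  (S=2,T=1): P(S|T) = (35/288)/(5/12) = 7/24;  -(35/288)·log₂(7/24) = 0.2160
  (S=2,T=2): P(S|T) = (7/48)/(1/2) = 7/24;  -(7/48)·log₂(7/24) = 0.2592
H(S|T) = 0.0249 + 0.1245 + 0.1494 + 0.0353 + 0.1766 + 0.2119 + 0.0432 + 0.2160 + 0.2592
  = 1.2410 bits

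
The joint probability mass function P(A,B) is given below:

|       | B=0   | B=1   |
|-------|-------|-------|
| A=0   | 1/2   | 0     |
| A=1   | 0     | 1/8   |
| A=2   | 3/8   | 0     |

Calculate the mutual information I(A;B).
Marginal P(A) (row sums):
  P(A=0) = 1/2 + 0 = 1/2
  P(A=1) = 0 + 1/8 = 1/8
  P(A=2) = 3/8 + 0 = 3/8
Marginal P(B) (column sums):
  P(B=0) = 1/2 + 0 + 3/8 = 7/8
  P(B=1) = 0 + 1/8 + 0 = 1/8

H(A) = -[(1/2)·log₂(1/2) + (1/8)·log₂(1/8) + (3/8)·log₂(3/8)]
  = 0.5000 + 0.3750 + 0.5306
  = 1.4056 bits
H(B) = -[(7/8)·log₂(7/8) + (1/8)·log₂(1/8)]
  = 0.1686 + 0.3750
  = 0.5436 bits
H(A,B) = -[(1/2)·log₂(1/2) + (1/8)·log₂(1/8) + (3/8)·log₂(3/8)]
  = 0.5000 + 0.3750 + 0.5306
  = 1.4056 bits

I(A;B) = H(A) + H(B) - H(A,B)
  = 1.4056 + 0.5436 - 1.4056
  = 0.5436 bits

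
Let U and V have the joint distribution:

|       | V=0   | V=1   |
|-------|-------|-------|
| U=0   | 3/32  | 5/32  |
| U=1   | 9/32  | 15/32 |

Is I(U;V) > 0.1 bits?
Marginal P(U) (row sums):
  P(U=0) = 3/32 + 5/32 = 1/4
  P(U=1) = 9/32 + 15/32 = 3/4
Marginal P(V) (column sums):
  P(V=0) = 3/32 + 9/32 = 3/8
  P(V=1) = 5/32 + 15/32 = 5/8

H(U) = -[(1/4)·log₂(1/4) + (3/4)·log₂(3/4)]
  = 0.5000 + 0.3113
  = 0.8113 bits
H(V) = -[(3/8)·log₂(3/8) + (5/8)·log₂(5/8)]
  = 0.5306 + 0.4238
  = 0.9544 bits
H(U,V) = -[(3/32)·log₂(3/32) + (5/32)·log₂(5/32) + (9/32)·log₂(9/32) + (15/32)·log₂(15/32)]
  = 0.3202 + 0.4184 + 0.5147 + 0.5124
  = 1.7657 bits

I(U;V) = H(U) + H(V) - H(U,V)
  = 0.8113 + 0.9544 - 1.7657
  = 0.0000 bits

No. I(U;V) = 0.0000 bits, which is ≤ 0.1 bits.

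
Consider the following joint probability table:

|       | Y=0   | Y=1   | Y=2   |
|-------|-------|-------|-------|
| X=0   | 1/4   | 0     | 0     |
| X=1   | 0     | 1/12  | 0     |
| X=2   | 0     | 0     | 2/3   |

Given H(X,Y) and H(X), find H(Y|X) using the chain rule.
From the chain rule: H(X,Y) = H(X) + H(Y|X)
Therefore: H(Y|X) = H(X,Y) - H(X)

H(X,Y) = -[(1/4)·log₂(1/4) + (1/12)·log₂(1/12) + (2/3)·log₂(2/3)]
  = 0.5000 + 0.2987 + 0.3900
  = 1.1887 bits
Marginal P(X) (row sums):
  P(X=0) = 1/4 + 0 + 0 = 1/4
  P(X=1) = 0 + 1/12 + 0 = 1/12
  P(X=2) = 0 + 0 + 2/3 = 2/3
H(X) = -[(1/4)·log₂(1/4) + (1/12)·log₂(1/12) + (2/3)·log₂(2/3)]
  = 0.5000 + 0.2987 + 0.3900
  = 1.1887 bits

H(Y|X) = 1.1887 - 1.1887 = 0.0000 bits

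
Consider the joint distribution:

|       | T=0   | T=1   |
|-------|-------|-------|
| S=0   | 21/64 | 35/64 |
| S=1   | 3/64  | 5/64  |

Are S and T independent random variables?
Marginal P(S) (row sums):
  P(S=0) = 21/64 + 35/64 = 7/8
  P(S=1) = 3/64 + 5/64 = 1/8
Marginal P(T) (column sums):
  P(T=0) = 21/64 + 3/64 = 3/8
  P(T=1) = 35/64 + 5/64 = 5/8

S and T are independent iff P(S=i,T=j) = P(S=i)·P(T=j) for every cell.
  P(S=0)·P(T=0) = 7/8 × 3/8 = 21/64 = P(S=0,T=0) ✓
  P(S=0)·P(T=1) = 7/8 × 5/8 = 35/64 = P(S=0,T=1) ✓
  P(S=1)·P(T=0) = 1/8 × 3/8 = 3/64 = P(S=1,T=0) ✓
  P(S=1)·P(T=1) = 1/8 × 5/8 = 5/64 = P(S=1,T=1) ✓

Yes, S and T are independent: every cell factors, so I(S;T) = 0 bits.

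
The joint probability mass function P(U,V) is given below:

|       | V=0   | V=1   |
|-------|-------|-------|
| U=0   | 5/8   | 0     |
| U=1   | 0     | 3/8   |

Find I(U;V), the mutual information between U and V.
Marginal P(U) (row sums):
  P(U=0) = 5/8 + 0 = 5/8
  P(U=1) = 0 + 3/8 = 3/8
Marginal P(V) (column sums):
  P(V=0) = 5/8 + 0 = 5/8
  P(V=1) = 0 + 3/8 = 3/8

H(U) = -[(5/8)·log₂(5/8) + (3/8)·log₂(3/8)]
  = 0.4238 + 0.5306
  = 0.9544 bits
H(V) = -[(5/8)·log₂(5/8) + (3/8)·log₂(3/8)]
  = 0.4238 + 0.5306
  = 0.9544 bits
H(U,V) = -[(5/8)·log₂(5/8) + (3/8)·log₂(3/8)]
  = 0.4238 + 0.5306
  = 0.9544 bits

I(U;V) = H(U) + H(V) - H(U,V)
  = 0.9544 + 0.9544 - 0.9544
  = 0.9544 bits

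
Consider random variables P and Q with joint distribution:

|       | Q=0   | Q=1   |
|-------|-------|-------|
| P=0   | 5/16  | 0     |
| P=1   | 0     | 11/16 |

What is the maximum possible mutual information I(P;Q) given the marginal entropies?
The upper bound on mutual information is I(P;Q) ≤ min(H(P), H(Q)).

Marginal P(P) (row sums):
  P(P=0) = 5/16 + 0 = 5/16
  P(P=1) = 0 + 11/16 = 11/16
Marginal P(Q) (column sums):
  P(Q=0) = 5/16 + 0 = 5/16
  P(Q=1) = 0 + 11/16 = 11/16

H(P) = -[(5/16)·log₂(5/16) + (11/16)·log₂(11/16)]
  = 0.5244 + 0.3716
  = 0.8960 bits
H(Q) = -[(5/16)·log₂(5/16) + (11/16)·log₂(11/16)]
  = 0.5244 + 0.3716
  = 0.8960 bits

Maximum possible I(P;Q) = min(0.8960, 0.8960) = 0.8960 bits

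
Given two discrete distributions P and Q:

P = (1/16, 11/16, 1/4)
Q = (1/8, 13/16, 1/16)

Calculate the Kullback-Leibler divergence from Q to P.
D(P||Q) = Σ P(i) log₂(P(i)/Q(i))
  i=0: (1/16) × log₂((1/16)/(1/8)) = (1/16) × log₂(1/2) = -0.0625
  i=1: (11/16) × log₂((11/16)/(13/16)) = (11/16) × log₂(11/13) = -0.1657
  i=2: (1/4) × log₂((1/4)/(1/16)) = (1/4) × log₂(4) = 0.5000
D(P||Q) = -0.0625 - 0.1657 + 0.5000
  = 0.2718 bits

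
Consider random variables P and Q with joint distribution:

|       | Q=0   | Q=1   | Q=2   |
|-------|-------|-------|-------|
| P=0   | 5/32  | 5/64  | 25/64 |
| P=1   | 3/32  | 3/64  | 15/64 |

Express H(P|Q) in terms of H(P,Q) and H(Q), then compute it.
H(P|Q) = H(P,Q) - H(Q)

Marginal P(Q) (column sums):
  P(Q=0) = 5/32 + 3/32 = 1/4
  P(Q=1) = 5/64 + 3/64 = 1/8
  P(Q=2) = 25/64 + 15/64 = 5/8

H(P,Q) = -[(5/32)·log₂(5/32) + (5/64)·log₂(5/64) + (25/64)·log₂(25/64) + (3/32)·log₂(3/32) + (3/64)·log₂(3/64) + (15/64)·log₂(15/64)]
  = 0.4184 + 0.2873 + 0.5297 + 0.3202 + 0.2070 + 0.4906
  = 2.2532 bits
H(Q) = -[(1/4)·log₂(1/4) + (1/8)·log₂(1/8) + (5/8)·log₂(5/8)]
  = 0.5000 + 0.3750 + 0.4238
  = 1.2988 bits

H(P|Q) = 2.2532 - 1.2988 = 0.9544 bits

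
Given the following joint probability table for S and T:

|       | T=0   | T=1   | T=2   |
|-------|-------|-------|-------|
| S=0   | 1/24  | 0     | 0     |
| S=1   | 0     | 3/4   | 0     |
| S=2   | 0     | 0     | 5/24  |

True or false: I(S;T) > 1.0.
Marginal P(S) (row sums):
  P(S=0) = 1/24 + 0 + 0 = 1/24
  P(S=1) = 0 + 3/4 + 0 = 3/4
  P(S=2) = 0 + 0 + 5/24 = 5/24
Marginal P(T) (column sums):
  P(T=0) = 1/24 + 0 + 0 = 1/24
  P(T=1) = 0 + 3/4 + 0 = 3/4
  P(T=2) = 0 + 0 + 5/24 = 5/24

H(S) = -[(1/24)·log₂(1/24) + (3/4)·log₂(3/4) + (5/24)·log₂(5/24)]
  = 0.1910 + 0.3113 + 0.4715
  = 0.9738 bits
H(T) = -[(1/24)·log₂(1/24) + (3/4)·log₂(3/4) + (5/24)·log₂(5/24)]
  = 0.1910 + 0.3113 + 0.4715
  = 0.9738 bits
H(S,T) = -[(1/24)·log₂(1/24) + (3/4)·log₂(3/4) + (5/24)·log₂(5/24)]
  = 0.1910 + 0.3113 + 0.4715
  = 0.9738 bits

I(S;T) = H(S) + H(T) - H(S,T)
  = 0.9738 + 0.9738 - 0.9738
  = 0.9738 bits

False. I(S;T) = 0.9738 bits, which is ≤ 1.0 bits.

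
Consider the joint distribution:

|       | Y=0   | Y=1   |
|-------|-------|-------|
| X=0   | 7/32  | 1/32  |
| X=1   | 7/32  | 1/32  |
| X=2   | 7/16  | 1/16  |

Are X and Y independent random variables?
Marginal P(X) (row sums):
  P(X=0) = 7/32 + 1/32 = 1/4
  P(X=1) = 7/32 + 1/32 = 1/4
  P(X=2) = 7/16 + 1/16 = 1/2
Marginal P(Y) (column sums):
  P(Y=0) = 7/32 + 7/32 + 7/16 = 7/8
  P(Y=1) = 1/32 + 1/32 + 1/16 = 1/8

X and Y are independent iff P(X=i,Y=j) = P(X=i)·P(Y=j) for every cell.
  P(X=0)·P(Y=0) = 1/4 × 7/8 = 7/32 = P(X=0,Y=0) ✓
  P(X=0)·P(Y=1) = 1/4 × 1/8 = 1/32 = P(X=0,Y=1) ✓
  P(X=1)·P(Y=0) = 1/4 × 7/8 = 7/32 = P(X=1,Y=0) ✓
  P(X=1)·P(Y=1) = 1/4 × 1/8 = 1/32 = P(X=1,Y=1) ✓
  P(X=2)·P(Y=0) = 1/2 × 7/8 = 7/16 = P(X=2,Y=0) ✓
  P(X=2)·P(Y=1) = 1/2 × 1/8 = 1/16 = P(X=2,Y=1) ✓

Yes, X and Y are independent: every cell factors, so I(X;Y) = 0 bits.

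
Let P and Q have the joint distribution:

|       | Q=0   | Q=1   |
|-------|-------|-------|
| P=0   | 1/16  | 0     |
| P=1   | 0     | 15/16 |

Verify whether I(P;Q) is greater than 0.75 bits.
Marginal P(P) (row sums):
  P(P=0) = 1/16 + 0 = 1/16
  P(P=1) = 0 + 15/16 = 15/16
Marginal P(Q) (column sums):
  P(Q=0) = 1/16 + 0 = 1/16
  P(Q=1) = 0 + 15/16 = 15/16

H(P) = -[(1/16)·log₂(1/16) + (15/16)·log₂(15/16)]
  = 0.2500 + 0.0873
  = 0.3373 bits
H(Q) = -[(1/16)·log₂(1/16) + (15/16)·log₂(15/16)]
  = 0.2500 + 0.0873
  = 0.3373 bits
H(P,Q) = -[(1/16)·log₂(1/16) + (15/16)·log₂(15/16)]
  = 0.2500 + 0.0873
  = 0.3373 bits

I(P;Q) = H(P) + H(Q) - H(P,Q)
  = 0.3373 + 0.3373 - 0.3373
  = 0.3373 bits

No. I(P;Q) = 0.3373 bits, which is ≤ 0.75 bits.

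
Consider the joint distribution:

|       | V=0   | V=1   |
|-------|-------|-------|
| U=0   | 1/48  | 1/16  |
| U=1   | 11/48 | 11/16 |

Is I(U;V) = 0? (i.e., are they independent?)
Marginal P(U) (row sums):
  P(U=0) = 1/48 + 1/16 = 1/12
  P(U=1) = 11/48 + 11/16 = 11/12
Marginal P(V) (column sums):
  P(V=0) = 1/48 + 11/48 = 1/4
  P(V=1) = 1/16 + 11/16 = 3/4

U and V are independent iff P(U=i,V=j) = P(U=i)·P(V=j) for every cell.
  P(U=0)·P(V=0) = 1/12 × 1/4 = 1/48 = P(U=0,V=0) ✓
  P(U=0)·P(V=1) = 1/12 × 3/4 = 1/16 = P(U=0,V=1) ✓
  P(U=1)·P(V=0) = 11/12 × 1/4 = 11/48 = P(U=1,V=0) ✓
  P(U=1)·P(V=1) = 11/12 × 3/4 = 11/16 = P(U=1,V=1) ✓

Yes, U and V are independent: every cell factors, so I(U;V) = 0 bits.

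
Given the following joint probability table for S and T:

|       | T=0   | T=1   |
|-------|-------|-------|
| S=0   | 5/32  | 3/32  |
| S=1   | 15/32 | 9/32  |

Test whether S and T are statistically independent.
Marginal P(S) (row sums):
  P(S=0) = 5/32 + 3/32 = 1/4
  P(S=1) = 15/32 + 9/32 = 3/4
Marginal P(T) (column sums):
  P(T=0) = 5/32 + 15/32 = 5/8
  P(T=1) = 3/32 + 9/32 = 3/8

S and T are independent iff P(S=i,T=j) = P(S=i)·P(T=j) for every cell.
  P(S=0)·P(T=0) = 1/4 × 5/8 = 5/32 = P(S=0,T=0) ✓
  P(S=0)·P(T=1) = 1/4 × 3/8 = 3/32 = P(S=0,T=1) ✓
  P(S=1)·P(T=0) = 3/4 × 5/8 = 15/32 = P(S=1,T=0) ✓
  P(S=1)·P(T=1) = 3/4 × 3/8 = 9/32 = P(S=1,T=1) ✓

Yes, S and T are independent: every cell factors, so I(S;T) = 0 bits.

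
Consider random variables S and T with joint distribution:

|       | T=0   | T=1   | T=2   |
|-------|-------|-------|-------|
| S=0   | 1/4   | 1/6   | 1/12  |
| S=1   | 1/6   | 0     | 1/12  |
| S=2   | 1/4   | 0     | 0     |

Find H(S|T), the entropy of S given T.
Marginal P(T) (column sums):
  P(T=0) = 1/4 + 1/6 + 1/4 = 2/3
  P(T=1) = 1/6 + 0 + 0 = 1/6
  P(T=2) = 1/12 + 1/12 + 0 = 1/6

H(S|T) = -Σ P(S,T)·log₂ P(S|T), where P(S|T) = P(S,T) / P(T)
  (cells with P(S,T) = 0 contribute 0)
  (S=0,T=0): P(S|T) = (1/4)/(2/3) = 3/8;  -(1/4)·log₂(3/8) = 0.3538
  (S=0,T=1): P(S|T) = (1/6)/(1/6) = 1;  -(1/6)·log₂(1) = 0.0000
  (S=0,T=2): P(S|T) = (1/12)/(1/6) = 1/2;  -(1/12)·log₂(1/2) = 0.0833
  (S=1,T=0): P(S|T) = (1/6)/(2/3) = 1/4;  -(1/6)·log₂(1/4) = 0.3333
  (S=1,T=2): P(S|T) = (1/12)/(1/6) = 1/2;  -(1/12)·log₂(1/2) = 0.0833
  (S=2,T=0): P(S|T) = (1/4)/(2/3) = 3/8;  -(1/4)·log₂(3/8) = 0.3538
H(S|T) = 0.3538 + 0.0000 + 0.0833 + 0.3333 + 0.0833 + 0.3538
  = 1.2075 bits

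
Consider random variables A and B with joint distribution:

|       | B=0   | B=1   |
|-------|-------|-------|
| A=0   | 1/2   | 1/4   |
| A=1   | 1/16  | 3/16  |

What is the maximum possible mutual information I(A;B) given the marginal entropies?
The upper bound on mutual information is I(A;B) ≤ min(H(A), H(B)).

Marginal P(A) (row sums):
  P(A=0) = 1/2 + 1/4 = 3/4
  P(A=1) = 1/16 + 3/16 = 1/4
Marginal P(B) (column sums):
  P(B=0) = 1/2 + 1/16 = 9/16
  P(B=1) = 1/4 + 3/16 = 7/16

H(A) = -[(3/4)·log₂(3/4) + (1/4)·log₂(1/4)]
  = 0.3113 + 0.5000
  = 0.8113 bits
H(B) = -[(9/16)·log₂(9/16) + (7/16)·log₂(7/16)]
  = 0.4669 + 0.5218
  = 0.9887 bits

Maximum possible I(A;B) = min(0.8113, 0.9887) = 0.8113 bits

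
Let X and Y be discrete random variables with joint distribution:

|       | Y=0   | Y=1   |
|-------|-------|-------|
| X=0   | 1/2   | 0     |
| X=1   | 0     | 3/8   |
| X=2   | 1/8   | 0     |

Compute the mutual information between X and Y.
Marginal P(X) (row sums):
  P(X=0) = 1/2 + 0 = 1/2
  P(X=1) = 0 + 3/8 = 3/8
  P(X=2) = 1/8 + 0 = 1/8
Marginal P(Y) (column sums):
  P(Y=0) = 1/2 + 0 + 1/8 = 5/8
  P(Y=1) = 0 + 3/8 + 0 = 3/8

H(X) = -[(1/2)·log₂(1/2) + (3/8)·log₂(3/8) + (1/8)·log₂(1/8)]
  = 0.5000 + 0.5306 + 0.3750
  = 1.4056 bits
H(Y) = -[(5/8)·log₂(5/8) + (3/8)·log₂(3/8)]
  = 0.4238 + 0.5306
  = 0.9544 bits
H(X,Y) = -[(1/2)·log₂(1/2) + (3/8)·log₂(3/8) + (1/8)·log₂(1/8)]
  = 0.5000 + 0.5306 + 0.3750
  = 1.4056 bits

I(X;Y) = H(X) + H(Y) - H(X,Y)
  = 1.4056 + 0.9544 - 1.4056
  = 0.9544 bits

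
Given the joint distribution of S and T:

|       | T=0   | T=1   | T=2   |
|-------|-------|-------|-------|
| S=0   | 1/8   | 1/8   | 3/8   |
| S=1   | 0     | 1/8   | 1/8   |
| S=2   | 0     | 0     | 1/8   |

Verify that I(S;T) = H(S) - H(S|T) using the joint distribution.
Left side, from I(S;T) = H(S) + H(T) - H(S,T):
Marginal P(S) (row sums):
  P(S=0) = 1/8 + 1/8 + 3/8 = 5/8
  P(S=1) = 0 + 1/8 + 1/8 = 1/4
  P(S=2) = 0 + 0 + 1/8 = 1/8
Marginal P(T) (column sums):
  P(T=0) = 1/8 + 0 + 0 = 1/8
  P(T=1) = 1/8 + 1/8 + 0 = 1/4
  P(T=2) = 3/8 + 1/8 + 1/8 = 5/8

H(S) = -[(5/8)·log₂(5/8) + (1/4)·log₂(1/4) + (1/8)·log₂(1/8)]
  = 0.4238 + 0.5000 + 0.3750
  = 1.2988 bits
H(T) = -[(1/8)·log₂(1/8) + (1/4)·log₂(1/4) + (5/8)·log₂(5/8)]
  = 0.3750 + 0.5000 + 0.4238
  = 1.2988 bits
H(S,T) = -[(1/8)·log₂(1/8) + (1/8)·log₂(1/8) + (3/8)·log₂(3/8) + (1/8)·log₂(1/8) + (1/8)·log₂(1/8) + (1/8)·log₂(1/8)]
  = 0.3750 + 0.3750 + 0.5306 + 0.3750 + 0.3750 + 0.3750
  = 2.4056 bits

I(S;T) = H(S) + H(T) - H(S,T)
  = 1.2988 + 1.2988 - 2.4056
  = 0.1920 bits

Right side, with H(S|T) computed directly from the conditional probabilities:
H(S|T) = -Σ P(S,T)·log₂ P(S|T), where P(S|T) = P(S,T) / P(T)
  (cells with P(S,T) = 0 contribute 0)
  (S=0,T=0): P(S|T) = (1/8)/(1/8) = 1;  -(1/8)·log₂(1) = 0.0000
  (S=0,T=1): P(S|T) = (1/8)/(1/4) = 1/2;  -(1/8)·log₂(1/2) = 0.1250
  (S=0,T=2): P(S|T) = (3/8)/(5/8) = 3/5;  -(3/8)·log₂(3/5) = 0.2764
  (S=1,T=1): P(S|T) = (1/8)/(1/4) = 1/2;  -(1/8)·log₂(1/2) = 0.1250
  (S=1,T=2): P(S|T) = (1/8)/(5/8) = 1/5;  -(1/8)·log₂(1/5) = 0.2902
  (S=2,T=2): P(S|T) = (1/8)/(5/8) = 1/5;  -(1/8)·log₂(1/5) = 0.2902
H(S|T) = 0.0000 + 0.1250 + 0.2764 + 0.1250 + 0.2902 + 0.2902
  = 1.1068 bits
H(S) - H(S|T) = 1.2988 - 1.1068 = 0.1920 bits

Both sides equal 0.1920 bits, so I(S;T) = H(S) - H(S|T) ✓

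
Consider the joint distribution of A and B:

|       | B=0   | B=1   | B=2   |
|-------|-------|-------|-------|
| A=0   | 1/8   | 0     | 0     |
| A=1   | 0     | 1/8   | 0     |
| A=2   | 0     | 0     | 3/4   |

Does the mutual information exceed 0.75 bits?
Marginal P(A) (row sums):
  P(A=0) = 1/8 + 0 + 0 = 1/8
  P(A=1) = 0 + 1/8 + 0 = 1/8
  P(A=2) = 0 + 0 + 3/4 = 3/4
Marginal P(B) (column sums):
  P(B=0) = 1/8 + 0 + 0 = 1/8
  P(B=1) = 0 + 1/8 + 0 = 1/8
  P(B=2) = 0 + 0 + 3/4 = 3/4

H(A) = -[(1/8)·log₂(1/8) + (1/8)·log₂(1/8) + (3/4)·log₂(3/4)]
  = 0.3750 + 0.3750 + 0.3113
  = 1.0613 bits
H(B) = -[(1/8)·log₂(1/8) + (1/8)·log₂(1/8) + (3/4)·log₂(3/4)]
  = 0.3750 + 0.3750 + 0.3113
  = 1.0613 bits
H(A,B) = -[(1/8)·log₂(1/8) + (1/8)·log₂(1/8) + (3/4)·log₂(3/4)]
  = 0.3750 + 0.3750 + 0.3113
  = 1.0613 bits

I(A;B) = H(A) + H(B) - H(A,B)
  = 1.0613 + 1.0613 - 1.0613
  = 1.0613 bits

Yes. I(A;B) = 1.0613 bits, which is > 0.75 bits.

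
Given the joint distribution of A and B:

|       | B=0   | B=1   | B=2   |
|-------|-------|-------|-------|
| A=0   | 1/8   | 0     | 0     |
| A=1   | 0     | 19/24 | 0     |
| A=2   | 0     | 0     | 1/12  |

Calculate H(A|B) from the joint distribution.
Marginal P(B) (column sums):
  P(B=0) = 1/8 + 0 + 0 = 1/8
  P(B=1) = 0 + 19/24 + 0 = 19/24
  P(B=2) = 0 + 0 + 1/12 = 1/12

H(A|B) = -Σ P(A,B)·log₂ P(A|B), where P(A|B) = P(A,B) / P(B)
  (cells with P(A,B) = 0 contribute 0)
  (A=0,B=0): P(A|B) = (1/8)/(1/8) = 1;  -(1/8)·log₂(1) = 0.0000
  (A=1,B=1): P(A|B) = (19/24)/(19/24) = 1;  -(19/24)·log₂(1) = 0.0000
  (A=2,B=2): P(A|B) = (1/12)/(1/12) = 1;  -(1/12)·log₂(1) = 0.0000
H(A|B) = 0.0000 + 0.0000 + 0.0000
  = 0.0000 bits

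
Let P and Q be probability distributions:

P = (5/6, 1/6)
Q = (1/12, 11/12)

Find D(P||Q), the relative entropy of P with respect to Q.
D(P||Q) = Σ P(i) log₂(P(i)/Q(i))
  i=0: (5/6) × log₂((5/6)/(1/12)) = (5/6) × log₂(10) = 2.7683
  i=1: (1/6) × log₂((1/6)/(11/12)) = (1/6) × log₂(2/11) = -0.4099
D(P||Q) = 2.7683 - 0.4099
  = 2.3584 bits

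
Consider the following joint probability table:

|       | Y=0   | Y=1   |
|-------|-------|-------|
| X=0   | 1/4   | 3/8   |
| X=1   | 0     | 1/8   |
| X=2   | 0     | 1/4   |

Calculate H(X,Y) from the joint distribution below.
H(X,Y) = -Σ P(X,Y) log₂ P(X,Y), summed over the non-zero cells:
H(X,Y) = -[(1/4)·log₂(1/4) + (3/8)·log₂(3/8) + (1/8)·log₂(1/8) + (1/4)·log₂(1/4)]
  = 0.5000 + 0.5306 + 0.3750 + 0.5000
  = 1.9056 bits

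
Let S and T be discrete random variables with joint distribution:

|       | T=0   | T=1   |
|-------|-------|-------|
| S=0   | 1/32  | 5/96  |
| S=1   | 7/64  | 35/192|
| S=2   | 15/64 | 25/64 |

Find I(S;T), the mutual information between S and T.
Marginal P(S) (row sums):
  P(S=0) = 1/32 + 5/96 = 1/12
  P(S=1) = 7/64 + 35/192 = 7/24
  P(S=2) = 15/64 + 25/64 = 5/8
Marginal P(T) (column sums):
  P(T=0) = 1/32 + 7/64 + 15/64 = 3/8
  P(T=1) = 5/96 + 35/192 + 25/64 = 5/8

H(S) = -[(1/12)·log₂(1/12) + (7/24)·log₂(7/24) + (5/8)·log₂(5/8)]
  = 0.2987 + 0.5185 + 0.4238
  = 1.2410 bits
H(T) = -[(3/8)·log₂(3/8) + (5/8)·log₂(5/8)]
  = 0.5306 + 0.4238
  = 0.9544 bits
H(S,T) = -[(1/32)·log₂(1/32) + (5/96)·log₂(5/96) + (7/64)·log₂(7/64) + (35/192)·log₂(35/192) + (15/64)·log₂(15/64) + (25/64)·log₂(25/64)]
  = 0.1563 + 0.2220 + 0.3492 + 0.4476 + 0.4906 + 0.5297
  = 2.1954 bits

I(S;T) = H(S) + H(T) - H(S,T)
  = 1.2410 + 0.9544 - 2.1954
  = 0.0000 bits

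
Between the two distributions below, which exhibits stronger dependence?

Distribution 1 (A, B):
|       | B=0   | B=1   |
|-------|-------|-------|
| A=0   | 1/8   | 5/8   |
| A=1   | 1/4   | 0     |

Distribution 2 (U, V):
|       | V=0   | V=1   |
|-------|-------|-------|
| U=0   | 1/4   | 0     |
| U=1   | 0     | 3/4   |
Distribution 1 (A, B):
Marginal P(A) (row sums):
  P(A=0) = 1/8 + 5/8 = 3/4
  P(A=1) = 1/4 + 0 = 1/4
Marginal P(B) (column sums):
  P(B=0) = 1/8 + 1/4 = 3/8
  P(B=1) = 5/8 + 0 = 5/8

H(A) = -[(3/4)·log₂(3/4) + (1/4)·log₂(1/4)]
  = 0.3113 + 0.5000
  = 0.8113 bits
H(B) = -[(3/8)·log₂(3/8) + (5/8)·log₂(5/8)]
  = 0.5306 + 0.4238
  = 0.9544 bits
H(A,B) = -[(1/8)·log₂(1/8) + (5/8)·log₂(5/8) + (1/4)·log₂(1/4)]
  = 0.3750 + 0.4238 + 0.5000
  = 1.2988 bits

I(A;B) = H(A) + H(B) - H(A,B)
  = 0.8113 + 0.9544 - 1.2988
  = 0.4669 bits

Distribution 2 (U, V):
Marginal P(U) (row sums):
  P(U=0) = 1/4 + 0 = 1/4
  P(U=1) = 0 + 3/4 = 3/4
Marginal P(V) (column sums):
  P(V=0) = 1/4 + 0 = 1/4
  P(V=1) = 0 + 3/4 = 3/4

H(U) = -[(1/4)·log₂(1/4) + (3/4)·log₂(3/4)]
  = 0.5000 + 0.3113
  = 0.8113 bits
H(V) = -[(1/4)·log₂(1/4) + (3/4)·log₂(3/4)]
  = 0.5000 + 0.3113
  = 0.8113 bits
H(U,V) = -[(1/4)·log₂(1/4) + (3/4)·log₂(3/4)]
  = 0.5000 + 0.3113
  = 0.8113 bits

I(U;V) = H(U) + H(V) - H(U,V)
  = 0.8113 + 0.8113 - 0.8113
  = 0.8113 bits

I(U;V) = 0.8113 bits > I(A;B) = 0.4669 bits, so (U, V) has the higher mutual information (stronger dependence).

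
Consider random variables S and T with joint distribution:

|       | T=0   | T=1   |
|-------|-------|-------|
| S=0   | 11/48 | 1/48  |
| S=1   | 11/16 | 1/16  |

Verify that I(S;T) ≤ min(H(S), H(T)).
Marginal P(S) (row sums):
  P(S=0) = 11/48 + 1/48 = 1/4
  P(S=1) = 11/16 + 1/16 = 3/4
Marginal P(T) (column sums):
  P(T=0) = 11/48 + 11/16 = 11/12
  P(T=1) = 1/48 + 1/16 = 1/12

H(S) = -[(1/4)·log₂(1/4) + (3/4)·log₂(3/4)]
  = 0.5000 + 0.3113
  = 0.8113 bits
H(T) = -[(11/12)·log₂(11/12) + (1/12)·log₂(1/12)]
  = 0.1151 + 0.2987
  = 0.4138 bits
H(S,T) = -[(11/48)·log₂(11/48) + (1/48)·log₂(1/48) + (11/16)·log₂(11/16) + (1/16)·log₂(1/16)]
  = 0.4871 + 0.1164 + 0.3716 + 0.2500
  = 1.2251 bits

I(S;T) = H(S) + H(T) - H(S,T)
  = 0.8113 + 0.4138 - 1.2251
  = 0.0000 bits

min(H(S), H(T)) = min(0.8113, 0.4138) = 0.4138 bits
Since 0.0000 ≤ 0.4138, the bound is satisfied ✓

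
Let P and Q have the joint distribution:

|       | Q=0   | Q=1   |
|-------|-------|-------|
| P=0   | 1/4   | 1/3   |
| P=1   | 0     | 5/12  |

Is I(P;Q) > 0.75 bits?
Marginal P(P) (row sums):
  P(P=0) = 1/4 + 1/3 = 7/12
  P(P=1) = 0 + 5/12 = 5/12
Marginal P(Q) (column sums):
  P(Q=0) = 1/4 + 0 = 1/4
  P(Q=1) = 1/3 + 5/12 = 3/4

H(P) = -[(7/12)·log₂(7/12) + (5/12)·log₂(5/12)]
  = 0.4536 + 0.5263
  = 0.9799 bits
H(Q) = -[(1/4)·log₂(1/4) + (3/4)·log₂(3/4)]
  = 0.5000 + 0.3113
  = 0.8113 bits
H(P,Q) = -[(1/4)·log₂(1/4) + (1/3)·log₂(1/3) + (5/12)·log₂(5/12)]
  = 0.5000 + 0.5283 + 0.5263
  = 1.5546 bits

I(P;Q) = H(P) + H(Q) - H(P,Q)
  = 0.9799 + 0.8113 - 1.5546
  = 0.2366 bits

No. I(P;Q) = 0.2366 bits, which is ≤ 0.75 bits.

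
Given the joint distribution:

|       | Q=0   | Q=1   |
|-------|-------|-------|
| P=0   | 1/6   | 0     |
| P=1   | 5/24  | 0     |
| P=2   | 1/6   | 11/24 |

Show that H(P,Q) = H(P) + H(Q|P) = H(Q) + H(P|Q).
Marginal P(P) (row sums):
  P(P=0) = 1/6 + 0 = 1/6
  P(P=1) = 5/24 + 0 = 5/24
  P(P=2) = 1/6 + 11/24 = 5/8
Marginal P(Q) (column sums):
  P(Q=0) = 1/6 + 5/24 + 1/6 = 13/24
  P(Q=1) = 0 + 0 + 11/24 = 11/24

Decomposition 1: H(P) + H(Q|P)
H(P) = -[(1/6)·log₂(1/6) + (5/24)·log₂(5/24) + (5/8)·log₂(5/8)]
  = 0.4308 + 0.4715 + 0.4238
  = 1.3261 bits
H(Q|P) = -Σ P(P,Q)·log₂ P(Q|P), where P(Q|P) = P(P,Q) / P(P)
  (cells with P(P,Q) = 0 contribute 0)
  (P=0,Q=0): P(Q|P) = (1/6)/(1/6) = 1;  -(1/6)·log₂(1) = 0.0000
  (P=1,Q=0): P(Q|P) = (5/24)/(5/24) = 1;  -(5/24)·log₂(1) = 0.0000
  (P=2,Q=0): P(Q|P) = (1/6)/(5/8) = 4/15;  -(1/6)·log₂(4/15) = 0.3178
  (P=2,Q=1): P(Q|P) = (11/24)/(5/8) = 11/15;  -(11/24)·log₂(11/15) = 0.2051
H(Q|P) = 0.0000 + 0.0000 + 0.3178 + 0.2051
  = 0.5229 bits
H(P) + H(Q|P) = 1.3261 + 0.5229 = 1.8490 bits

Decomposition 2: H(Q) + H(P|Q)
H(Q) = -[(13/24)·log₂(13/24) + (11/24)·log₂(11/24)]
  = 0.4791 + 0.5159
  = 0.9950 bits
H(P|Q) = -Σ P(P,Q)·log₂ P(P|Q), where P(P|Q) = P(P,Q) / P(Q)
  (cells with P(P,Q) = 0 contribute 0)
  (P=0,Q=0): P(P|Q) = (1/6)/(13/24) = 4/13;  -(1/6)·log₂(4/13) = 0.2834
  (P=1,Q=0): P(P|Q) = (5/24)/(13/24) = 5/13;  -(5/24)·log₂(5/13) = 0.2872
  (P=2,Q=0): P(P|Q) = (1/6)/(13/24) = 4/13;  -(1/6)·log₂(4/13) = 0.2834
  (P=2,Q=1): P(P|Q) = (11/24)/(11/24) = 1;  -(11/24)·log₂(1) = 0.0000
H(P|Q) = 0.2834 + 0.2872 + 0.2834 + 0.0000
  = 0.8540 bits
H(Q) + H(P|Q) = 0.9950 + 0.8540 = 1.8490 bits

Direct computation of the joint entropy:
H(P,Q) = -[(1/6)·log₂(1/6) + (5/24)·log₂(5/24) + (1/6)·log₂(1/6) + (11/24)·log₂(11/24)]
  = 0.4308 + 0.4715 + 0.4308 + 0.5159
  = 1.8490 bits

All three agree: H(P,Q) = 1.8490 bits ✓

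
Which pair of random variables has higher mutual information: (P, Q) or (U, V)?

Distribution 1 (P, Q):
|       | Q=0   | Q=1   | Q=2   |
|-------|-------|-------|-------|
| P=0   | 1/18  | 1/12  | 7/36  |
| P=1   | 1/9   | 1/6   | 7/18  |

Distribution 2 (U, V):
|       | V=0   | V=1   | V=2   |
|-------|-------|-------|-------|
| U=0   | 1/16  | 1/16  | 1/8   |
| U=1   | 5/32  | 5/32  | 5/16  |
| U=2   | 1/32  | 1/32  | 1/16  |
Distribution 1 (P, Q):
Marginal P(P) (row sums):
  P(P=0) = 1/18 + 1/12 + 7/36 = 1/3
  P(P=1) = 1/9 + 1/6 + 7/18 = 2/3
Marginal P(Q) (column sums):
  P(Q=0) = 1/18 + 1/9 = 1/6
  P(Q=1) = 1/12 + 1/6 = 1/4
  P(Q=2) = 7/36 + 7/18 = 7/12

H(P) = -[(1/3)·log₂(1/3) + (2/3)·log₂(2/3)]
  = 0.5283 + 0.3900
  = 0.9183 bits
H(Q) = -[(1/6)·log₂(1/6) + (1/4)·log₂(1/4) + (7/12)·log₂(7/12)]
  = 0.4308 + 0.5000 + 0.4536
  = 1.3844 bits
H(P,Q) = -[(1/18)·log₂(1/18) + (1/12)·log₂(1/12) + (7/36)·log₂(7/36) + (1/9)·log₂(1/9) + (1/6)·log₂(1/6) + (7/18)·log₂(7/18)]
  = 0.2317 + 0.2987 + 0.4594 + 0.3522 + 0.4308 + 0.5299
  = 2.3027 bits

I(P;Q) = H(P) + H(Q) - H(P,Q)
  = 0.9183 + 1.3844 - 2.3027
  = 0.0000 bits

Distribution 2 (U, V):
Marginal P(U) (row sums):
  P(U=0) = 1/16 + 1/16 + 1/8 = 1/4
  P(U=1) = 5/32 + 5/32 + 5/16 = 5/8
  P(U=2) = 1/32 + 1/32 + 1/16 = 1/8
Marginal P(V) (column sums):
  P(V=0) = 1/16 + 5/32 + 1/32 = 1/4
  P(V=1) = 1/16 + 5/32 + 1/32 = 1/4
  P(V=2) = 1/8 + 5/16 + 1/16 = 1/2

H(U) = -[(1/4)·log₂(1/4) + (5/8)·log₂(5/8) + (1/8)·log₂(1/8)]
  = 0.5000 + 0.4238 + 0.3750
  = 1.2988 bits
H(V) = -[(1/4)·log₂(1/4) + (1/4)·log₂(1/4) + (1/2)·log₂(1/2)]
  = 0.5000 + 0.5000 + 0.5000
  = 1.5000 bits
H(U,V) = -[(1/16)·log₂(1/16) + (1/16)·log₂(1/16) + (1/8)·log₂(1/8) + (5/32)·log₂(5/32) + (5/32)·log₂(5/32) + (5/16)·log₂(5/16) + (1/32)·log₂(1/32) + (1/32)·log₂(1/32) + (1/16)·log₂(1/16)]
  = 0.2500 + 0.2500 + 0.3750 + 0.4184 + 0.4184 + 0.5244 + 0.1563 + 0.1563 + 0.2500
  = 2.7988 bits

I(U;V) = H(U) + H(V) - H(U,V)
  = 1.2988 + 1.5000 - 2.7988
  = 0.0000 bits

Both joint tables factor as the product of their marginals, so I(P;Q) = I(U;V) = 0 bits: neither is larger (both pairs are independent).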